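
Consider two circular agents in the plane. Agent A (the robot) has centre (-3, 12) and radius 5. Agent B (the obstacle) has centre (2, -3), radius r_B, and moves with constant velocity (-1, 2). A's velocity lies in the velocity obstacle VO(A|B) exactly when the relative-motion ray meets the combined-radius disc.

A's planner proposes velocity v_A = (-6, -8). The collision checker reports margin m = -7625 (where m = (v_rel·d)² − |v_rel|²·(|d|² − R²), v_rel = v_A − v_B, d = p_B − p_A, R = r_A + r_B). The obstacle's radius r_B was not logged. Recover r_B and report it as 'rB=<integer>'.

m = -7625
d = (5, -15);  v_rel = (-5, -10),  |v_rel|² = 125
v_rel×d = (-5)·(-15) − (-10)·(5) = 125
since m = R²·125 − 125²:  R² = (15625 + -7625) / 125 = 64
R = √64 = 8  ⇒  r_B = 8 − 5 = 3

rB=3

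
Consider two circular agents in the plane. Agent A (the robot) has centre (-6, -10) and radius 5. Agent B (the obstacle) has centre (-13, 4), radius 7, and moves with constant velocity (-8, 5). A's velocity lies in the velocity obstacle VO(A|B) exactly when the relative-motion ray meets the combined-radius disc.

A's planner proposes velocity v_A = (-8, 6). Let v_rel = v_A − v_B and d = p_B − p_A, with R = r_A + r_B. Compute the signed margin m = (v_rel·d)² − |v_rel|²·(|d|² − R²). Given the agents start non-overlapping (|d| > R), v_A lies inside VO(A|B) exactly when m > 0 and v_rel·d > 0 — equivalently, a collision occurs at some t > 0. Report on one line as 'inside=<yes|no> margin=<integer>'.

d = (-7, 14),  |d|² = 245;  R = 5+7 = 12,  c = 245−12² = 101
v_rel = (0, 1),  |v_rel|² = 1;  v_rel·d = (0)·(-7) + (1)·(14) = 14
1·t² − 28·t + 101 = 0  ⇒  m = 14² − 1·101 = 95
m = 95 > 0,  v_rel·d = 14 > 0  ⇒  inside

inside=yes margin=95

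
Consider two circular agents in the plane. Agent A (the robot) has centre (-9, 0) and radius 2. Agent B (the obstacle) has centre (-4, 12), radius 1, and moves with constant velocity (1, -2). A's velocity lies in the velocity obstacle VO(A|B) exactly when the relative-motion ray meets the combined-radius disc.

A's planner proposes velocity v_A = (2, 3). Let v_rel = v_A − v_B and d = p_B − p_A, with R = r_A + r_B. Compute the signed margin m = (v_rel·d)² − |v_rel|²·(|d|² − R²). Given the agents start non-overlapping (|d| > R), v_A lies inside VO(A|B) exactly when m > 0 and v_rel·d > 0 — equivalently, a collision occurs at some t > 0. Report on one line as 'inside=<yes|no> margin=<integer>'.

d = (5, 12),  |d|² = 169;  R = 2+1 = 3,  c = 169−3² = 160
v_rel = (1, 5),  |v_rel|² = 26;  v_rel·d = (1)·(5) + (5)·(12) = 65
26·t² − 130·t + 160 = 0  ⇒  m = 65² − 26·160 = 65
m = 65 > 0,  v_rel·d = 65 > 0  ⇒  inside

inside=yes margin=65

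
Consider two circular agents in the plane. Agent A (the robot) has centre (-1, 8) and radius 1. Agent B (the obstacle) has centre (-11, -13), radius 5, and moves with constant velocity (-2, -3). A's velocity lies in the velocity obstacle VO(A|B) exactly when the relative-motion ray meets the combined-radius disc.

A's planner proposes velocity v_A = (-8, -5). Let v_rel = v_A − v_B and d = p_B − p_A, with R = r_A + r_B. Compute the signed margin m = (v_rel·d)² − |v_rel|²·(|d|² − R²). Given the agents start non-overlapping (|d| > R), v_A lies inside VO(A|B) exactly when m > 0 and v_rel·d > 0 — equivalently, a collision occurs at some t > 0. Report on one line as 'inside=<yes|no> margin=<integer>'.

d = (-10, -21),  |d|² = 541;  R = 1+5 = 6,  c = 541−6² = 505
v_rel = (-6, -2),  |v_rel|² = 40;  v_rel·d = (-6)·(-10) + (-2)·(-21) = 102
40·t² − 204·t + 505 = 0  ⇒  m = 102² − 40·505 = -9796
m = -9796 < 0,  v_rel·d = 102 > 0  ⇒  outside

inside=no margin=-9796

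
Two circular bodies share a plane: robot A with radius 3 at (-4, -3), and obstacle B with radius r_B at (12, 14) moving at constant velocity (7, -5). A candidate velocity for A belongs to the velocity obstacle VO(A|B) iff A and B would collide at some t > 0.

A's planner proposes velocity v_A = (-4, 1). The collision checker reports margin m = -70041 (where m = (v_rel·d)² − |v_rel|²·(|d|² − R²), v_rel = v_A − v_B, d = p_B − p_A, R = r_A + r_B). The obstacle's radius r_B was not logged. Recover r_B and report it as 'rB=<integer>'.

m = -70041
d = (16, 17);  v_rel = (-11, 6),  |v_rel|² = 157
v_rel×d = (-11)·(17) − (6)·(16) = -283
since m = R²·157 − (-283)²:  R² = (80089 + -70041) / 157 = 64
R = √64 = 8  ⇒  r_B = 8 − 3 = 5

rB=5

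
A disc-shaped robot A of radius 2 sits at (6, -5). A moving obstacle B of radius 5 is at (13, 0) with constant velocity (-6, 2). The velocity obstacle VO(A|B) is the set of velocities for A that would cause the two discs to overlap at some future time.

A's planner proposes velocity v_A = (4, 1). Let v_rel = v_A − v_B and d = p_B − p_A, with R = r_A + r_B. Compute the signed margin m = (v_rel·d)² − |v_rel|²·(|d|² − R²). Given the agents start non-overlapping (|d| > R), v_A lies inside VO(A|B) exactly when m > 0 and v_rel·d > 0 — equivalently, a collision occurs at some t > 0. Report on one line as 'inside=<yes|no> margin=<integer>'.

d = (7, 5),  |d|² = 74;  R = 2+5 = 7,  c = 74−7² = 25
v_rel = (10, -1),  |v_rel|² = 101;  v_rel·d = (10)·(7) + (-1)·(5) = 65
101·t² − 130·t + 25 = 0  ⇒  m = 65² − 101·25 = 1700
m = 1700 > 0,  v_rel·d = 65 > 0  ⇒  inside

inside=yes margin=1700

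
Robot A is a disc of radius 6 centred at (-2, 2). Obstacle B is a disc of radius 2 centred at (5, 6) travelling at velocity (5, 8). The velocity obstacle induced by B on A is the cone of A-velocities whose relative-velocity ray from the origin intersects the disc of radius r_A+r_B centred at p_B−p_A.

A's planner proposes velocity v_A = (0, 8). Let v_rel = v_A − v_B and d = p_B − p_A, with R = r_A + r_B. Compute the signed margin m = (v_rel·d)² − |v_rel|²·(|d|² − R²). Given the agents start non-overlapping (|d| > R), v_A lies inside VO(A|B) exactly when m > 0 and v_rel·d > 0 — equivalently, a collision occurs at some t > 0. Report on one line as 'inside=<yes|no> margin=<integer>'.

d = (7, 4),  |d|² = 65;  R = 6+2 = 8,  c = 65−8² = 1
v_rel = (-5, 0),  |v_rel|² = 25;  v_rel·d = (-5)·(7) + (0)·(4) = -35
25·t² + 70·t + 1 = 0  ⇒  m = (-35)² − 25·1 = 1200
m = 1200 > 0,  v_rel·d = -35 < 0  ⇒  outside

inside=no margin=1200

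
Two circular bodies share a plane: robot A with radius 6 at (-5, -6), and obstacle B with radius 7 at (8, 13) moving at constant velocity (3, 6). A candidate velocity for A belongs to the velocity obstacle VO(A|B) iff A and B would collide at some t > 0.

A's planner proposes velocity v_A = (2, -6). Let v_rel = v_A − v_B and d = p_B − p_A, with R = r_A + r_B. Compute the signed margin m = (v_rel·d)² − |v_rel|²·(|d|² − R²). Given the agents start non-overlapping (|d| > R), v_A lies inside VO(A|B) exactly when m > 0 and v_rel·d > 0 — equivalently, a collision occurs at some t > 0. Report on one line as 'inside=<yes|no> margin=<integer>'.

d = (13, 19),  |d|² = 530;  R = 6+7 = 13,  c = 530−13² = 361
v_rel = (-1, -12),  |v_rel|² = 145;  v_rel·d = (-1)·(13) + (-12)·(19) = -241
145·t² + 482·t + 361 = 0  ⇒  m = (-241)² − 145·361 = 5736
m = 5736 > 0,  v_rel·d = -241 < 0  ⇒  outside

inside=no margin=5736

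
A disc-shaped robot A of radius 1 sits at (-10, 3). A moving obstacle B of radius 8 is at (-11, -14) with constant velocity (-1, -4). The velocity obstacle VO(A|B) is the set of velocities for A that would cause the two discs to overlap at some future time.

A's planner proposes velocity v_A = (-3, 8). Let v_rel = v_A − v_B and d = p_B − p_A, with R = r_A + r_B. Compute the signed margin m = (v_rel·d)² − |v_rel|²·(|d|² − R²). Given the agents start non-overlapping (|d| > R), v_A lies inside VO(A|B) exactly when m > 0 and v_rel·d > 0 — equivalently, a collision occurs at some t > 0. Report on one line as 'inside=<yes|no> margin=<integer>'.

d = (-1, -17),  |d|² = 290;  R = 1+8 = 9,  c = 290−9² = 209
v_rel = (-2, 12),  |v_rel|² = 148;  v_rel·d = (-2)·(-1) + (12)·(-17) = -202
148·t² + 404·t + 209 = 0  ⇒  m = (-202)² − 148·209 = 9872
m = 9872 > 0,  v_rel·d = -202 < 0  ⇒  outside

inside=no margin=9872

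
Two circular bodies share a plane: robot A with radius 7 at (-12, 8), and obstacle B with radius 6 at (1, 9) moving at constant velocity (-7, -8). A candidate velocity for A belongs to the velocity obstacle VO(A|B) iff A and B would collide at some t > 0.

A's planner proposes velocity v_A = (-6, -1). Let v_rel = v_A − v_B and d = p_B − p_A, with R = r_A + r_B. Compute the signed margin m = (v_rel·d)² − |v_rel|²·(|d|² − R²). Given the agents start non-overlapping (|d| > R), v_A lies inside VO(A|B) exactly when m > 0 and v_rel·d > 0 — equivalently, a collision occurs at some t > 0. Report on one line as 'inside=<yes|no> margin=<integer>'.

d = (13, 1),  |d|² = 170;  R = 7+6 = 13,  c = 170−13² = 1
v_rel = (1, 7),  |v_rel|² = 50;  v_rel·d = (1)·(13) + (7)·(1) = 20
50·t² − 40·t + 1 = 0  ⇒  m = 20² − 50·1 = 350
m = 350 > 0,  v_rel·d = 20 > 0  ⇒  inside

inside=yes margin=350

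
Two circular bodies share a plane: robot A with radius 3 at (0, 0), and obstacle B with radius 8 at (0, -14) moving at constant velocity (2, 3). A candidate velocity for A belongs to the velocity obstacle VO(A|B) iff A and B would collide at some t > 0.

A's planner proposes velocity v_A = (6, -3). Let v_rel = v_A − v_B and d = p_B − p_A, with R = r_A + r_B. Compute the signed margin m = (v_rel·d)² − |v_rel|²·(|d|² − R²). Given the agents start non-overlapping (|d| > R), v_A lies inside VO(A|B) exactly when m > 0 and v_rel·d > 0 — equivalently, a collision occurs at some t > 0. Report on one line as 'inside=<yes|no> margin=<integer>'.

d = (0, -14),  |d|² = 196;  R = 3+8 = 11,  c = 196−11² = 75
v_rel = (4, -6),  |v_rel|² = 52;  v_rel·d = (4)·(0) + (-6)·(-14) = 84
52·t² − 168·t + 75 = 0  ⇒  m = 84² − 52·75 = 3156
m = 3156 > 0,  v_rel·d = 84 > 0  ⇒  inside

inside=yes margin=3156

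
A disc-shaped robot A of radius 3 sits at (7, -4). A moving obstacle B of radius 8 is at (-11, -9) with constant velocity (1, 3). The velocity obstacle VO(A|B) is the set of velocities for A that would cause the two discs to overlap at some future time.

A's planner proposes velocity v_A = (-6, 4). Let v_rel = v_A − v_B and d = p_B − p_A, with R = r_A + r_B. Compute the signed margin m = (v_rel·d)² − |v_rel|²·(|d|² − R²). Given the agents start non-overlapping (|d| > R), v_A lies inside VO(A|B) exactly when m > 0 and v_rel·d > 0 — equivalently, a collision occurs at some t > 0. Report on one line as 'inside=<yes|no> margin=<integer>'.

d = (-18, -5),  |d|² = 349;  R = 3+8 = 11,  c = 349−11² = 228
v_rel = (-7, 1),  |v_rel|² = 50;  v_rel·d = (-7)·(-18) + (1)·(-5) = 121
50·t² − 242·t + 228 = 0  ⇒  m = 121² − 50·228 = 3241
m = 3241 > 0,  v_rel·d = 121 > 0  ⇒  inside

inside=yes margin=3241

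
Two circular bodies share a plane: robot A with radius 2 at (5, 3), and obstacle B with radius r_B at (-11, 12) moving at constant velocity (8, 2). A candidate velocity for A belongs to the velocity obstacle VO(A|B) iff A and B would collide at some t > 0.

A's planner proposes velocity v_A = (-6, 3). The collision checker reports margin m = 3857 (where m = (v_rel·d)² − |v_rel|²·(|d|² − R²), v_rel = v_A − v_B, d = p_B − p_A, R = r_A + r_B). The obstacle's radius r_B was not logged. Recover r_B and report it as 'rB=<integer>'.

m = 3857
d = (-16, 9);  v_rel = (-14, 1),  |v_rel|² = 197
v_rel×d = (-14)·(9) − (1)·(-16) = -110
since m = R²·197 − (-110)²:  R² = (12100 + 3857) / 197 = 81
R = √81 = 9  ⇒  r_B = 9 − 2 = 7

rB=7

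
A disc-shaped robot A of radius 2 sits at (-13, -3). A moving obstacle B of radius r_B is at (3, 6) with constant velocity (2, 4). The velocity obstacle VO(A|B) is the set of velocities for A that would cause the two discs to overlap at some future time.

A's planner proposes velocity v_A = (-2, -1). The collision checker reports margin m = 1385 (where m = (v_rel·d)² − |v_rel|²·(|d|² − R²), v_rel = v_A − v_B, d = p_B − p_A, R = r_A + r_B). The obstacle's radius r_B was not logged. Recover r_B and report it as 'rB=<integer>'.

m = 1385
d = (16, 9);  v_rel = (-4, -5),  |v_rel|² = 41
v_rel×d = (-4)·(9) − (-5)·(16) = 44
since m = R²·41 − 44²:  R² = (1936 + 1385) / 41 = 81
R = √81 = 9  ⇒  r_B = 9 − 2 = 7

rB=7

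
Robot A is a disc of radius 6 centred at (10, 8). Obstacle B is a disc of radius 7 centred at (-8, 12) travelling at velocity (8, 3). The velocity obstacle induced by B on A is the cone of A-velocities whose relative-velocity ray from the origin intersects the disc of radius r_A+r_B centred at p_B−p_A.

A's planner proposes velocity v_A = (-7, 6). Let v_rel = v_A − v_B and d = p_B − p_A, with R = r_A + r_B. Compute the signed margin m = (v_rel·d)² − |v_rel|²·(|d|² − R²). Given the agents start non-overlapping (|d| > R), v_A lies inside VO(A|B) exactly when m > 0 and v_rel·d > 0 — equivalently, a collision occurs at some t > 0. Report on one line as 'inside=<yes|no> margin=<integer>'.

d = (-18, 4),  |d|² = 340;  R = 6+7 = 13,  c = 340−13² = 171
v_rel = (-15, 3),  |v_rel|² = 234;  v_rel·d = (-15)·(-18) + (3)·(4) = 282
234·t² − 564·t + 171 = 0  ⇒  m = 282² − 234·171 = 39510
m = 39510 > 0,  v_rel·d = 282 > 0  ⇒  inside

inside=yes margin=39510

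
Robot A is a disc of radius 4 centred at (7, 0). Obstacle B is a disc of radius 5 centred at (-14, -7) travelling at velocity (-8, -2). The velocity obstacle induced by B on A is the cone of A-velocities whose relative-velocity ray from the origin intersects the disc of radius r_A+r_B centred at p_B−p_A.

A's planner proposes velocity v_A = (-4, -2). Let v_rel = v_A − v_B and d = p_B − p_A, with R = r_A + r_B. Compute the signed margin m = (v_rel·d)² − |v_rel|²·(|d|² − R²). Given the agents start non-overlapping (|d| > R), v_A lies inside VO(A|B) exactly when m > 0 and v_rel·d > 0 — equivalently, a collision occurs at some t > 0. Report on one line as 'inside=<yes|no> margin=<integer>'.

d = (-21, -7),  |d|² = 490;  R = 4+5 = 9,  c = 490−9² = 409
v_rel = (4, 0),  |v_rel|² = 16;  v_rel·d = (4)·(-21) + (0)·(-7) = -84
16·t² + 168·t + 409 = 0  ⇒  m = (-84)² − 16·409 = 512
m = 512 > 0,  v_rel·d = -84 < 0  ⇒  outside

inside=no margin=512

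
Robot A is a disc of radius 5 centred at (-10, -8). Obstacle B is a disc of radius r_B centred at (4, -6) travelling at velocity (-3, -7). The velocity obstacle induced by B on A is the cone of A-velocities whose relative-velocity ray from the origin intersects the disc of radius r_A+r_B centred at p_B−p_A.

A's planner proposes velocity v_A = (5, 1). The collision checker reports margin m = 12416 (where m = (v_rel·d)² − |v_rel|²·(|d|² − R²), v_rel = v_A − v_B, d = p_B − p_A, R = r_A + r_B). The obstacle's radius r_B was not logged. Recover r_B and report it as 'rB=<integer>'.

m = 12416
d = (14, 2);  v_rel = (8, 8),  |v_rel|² = 128
v_rel×d = (8)·(2) − (8)·(14) = -96
since m = R²·128 − (-96)²:  R² = (9216 + 12416) / 128 = 169
R = √169 = 13  ⇒  r_B = 13 − 5 = 8

rB=8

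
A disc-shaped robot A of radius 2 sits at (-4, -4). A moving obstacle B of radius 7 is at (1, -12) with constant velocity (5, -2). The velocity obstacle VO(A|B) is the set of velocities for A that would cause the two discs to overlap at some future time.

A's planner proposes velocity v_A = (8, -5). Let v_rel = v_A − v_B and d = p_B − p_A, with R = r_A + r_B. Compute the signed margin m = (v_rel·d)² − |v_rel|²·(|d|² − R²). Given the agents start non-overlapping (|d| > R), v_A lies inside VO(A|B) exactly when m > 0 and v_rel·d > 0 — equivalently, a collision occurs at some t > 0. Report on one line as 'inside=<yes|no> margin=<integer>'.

d = (5, -8),  |d|² = 89;  R = 2+7 = 9,  c = 89−9² = 8
v_rel = (3, -3),  |v_rel|² = 18;  v_rel·d = (3)·(5) + (-3)·(-8) = 39
18·t² − 78·t + 8 = 0  ⇒  m = 39² − 18·8 = 1377
m = 1377 > 0,  v_rel·d = 39 > 0  ⇒  inside

inside=yes margin=1377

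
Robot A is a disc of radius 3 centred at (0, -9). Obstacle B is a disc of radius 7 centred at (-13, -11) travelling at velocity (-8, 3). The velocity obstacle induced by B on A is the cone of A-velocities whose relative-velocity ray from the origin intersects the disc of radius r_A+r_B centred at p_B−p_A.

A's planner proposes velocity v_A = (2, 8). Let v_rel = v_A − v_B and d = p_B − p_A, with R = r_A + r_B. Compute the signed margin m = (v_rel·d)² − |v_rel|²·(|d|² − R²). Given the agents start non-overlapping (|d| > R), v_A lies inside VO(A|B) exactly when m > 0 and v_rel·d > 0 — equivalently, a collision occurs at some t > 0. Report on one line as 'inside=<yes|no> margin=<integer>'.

d = (-13, -2),  |d|² = 173;  R = 3+7 = 10,  c = 173−10² = 73
v_rel = (10, 5),  |v_rel|² = 125;  v_rel·d = (10)·(-13) + (5)·(-2) = -140
125·t² + 280·t + 73 = 0  ⇒  m = (-140)² − 125·73 = 10475
m = 10475 > 0,  v_rel·d = -140 < 0  ⇒  outside

inside=no margin=10475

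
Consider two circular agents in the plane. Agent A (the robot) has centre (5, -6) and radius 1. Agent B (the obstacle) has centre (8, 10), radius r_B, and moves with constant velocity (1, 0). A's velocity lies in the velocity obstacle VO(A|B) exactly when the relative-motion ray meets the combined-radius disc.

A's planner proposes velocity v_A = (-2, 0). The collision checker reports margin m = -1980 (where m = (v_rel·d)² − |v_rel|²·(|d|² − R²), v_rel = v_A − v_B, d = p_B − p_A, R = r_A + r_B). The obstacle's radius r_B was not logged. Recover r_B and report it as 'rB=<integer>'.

m = -1980
d = (3, 16);  v_rel = (-3, 0),  |v_rel|² = 9
v_rel×d = (-3)·(16) − (0)·(3) = -48
since m = R²·9 − (-48)²:  R² = (2304 + -1980) / 9 = 36
R = √36 = 6  ⇒  r_B = 6 − 1 = 5

rB=5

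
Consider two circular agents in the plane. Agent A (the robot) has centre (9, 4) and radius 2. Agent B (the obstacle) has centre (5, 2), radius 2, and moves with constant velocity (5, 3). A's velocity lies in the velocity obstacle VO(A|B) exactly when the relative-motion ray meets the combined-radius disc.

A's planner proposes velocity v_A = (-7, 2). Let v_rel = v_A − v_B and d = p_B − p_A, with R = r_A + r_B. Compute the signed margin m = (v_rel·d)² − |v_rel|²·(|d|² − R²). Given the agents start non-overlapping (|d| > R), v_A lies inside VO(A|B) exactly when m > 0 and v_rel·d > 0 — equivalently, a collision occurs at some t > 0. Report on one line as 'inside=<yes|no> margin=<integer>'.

d = (-4, -2),  |d|² = 20;  R = 2+2 = 4,  c = 20−4² = 4
v_rel = (-12, -1),  |v_rel|² = 145;  v_rel·d = (-12)·(-4) + (-1)·(-2) = 50
145·t² − 100·t + 4 = 0  ⇒  m = 50² − 145·4 = 1920
m = 1920 > 0,  v_rel·d = 50 > 0  ⇒  inside

inside=yes margin=1920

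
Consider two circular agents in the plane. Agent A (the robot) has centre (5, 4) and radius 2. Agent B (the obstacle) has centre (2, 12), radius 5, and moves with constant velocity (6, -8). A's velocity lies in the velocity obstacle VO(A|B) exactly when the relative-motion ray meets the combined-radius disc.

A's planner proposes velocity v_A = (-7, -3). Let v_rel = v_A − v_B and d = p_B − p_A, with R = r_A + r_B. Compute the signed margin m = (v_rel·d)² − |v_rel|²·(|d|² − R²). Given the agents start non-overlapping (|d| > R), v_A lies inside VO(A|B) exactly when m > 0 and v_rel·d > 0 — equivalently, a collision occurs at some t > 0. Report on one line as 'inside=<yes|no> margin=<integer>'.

d = (-3, 8),  |d|² = 73;  R = 2+5 = 7,  c = 73−7² = 24
v_rel = (-13, 5),  |v_rel|² = 194;  v_rel·d = (-13)·(-3) + (5)·(8) = 79
194·t² − 158·t + 24 = 0  ⇒  m = 79² − 194·24 = 1585
m = 1585 > 0,  v_rel·d = 79 > 0  ⇒  inside

inside=yes margin=1585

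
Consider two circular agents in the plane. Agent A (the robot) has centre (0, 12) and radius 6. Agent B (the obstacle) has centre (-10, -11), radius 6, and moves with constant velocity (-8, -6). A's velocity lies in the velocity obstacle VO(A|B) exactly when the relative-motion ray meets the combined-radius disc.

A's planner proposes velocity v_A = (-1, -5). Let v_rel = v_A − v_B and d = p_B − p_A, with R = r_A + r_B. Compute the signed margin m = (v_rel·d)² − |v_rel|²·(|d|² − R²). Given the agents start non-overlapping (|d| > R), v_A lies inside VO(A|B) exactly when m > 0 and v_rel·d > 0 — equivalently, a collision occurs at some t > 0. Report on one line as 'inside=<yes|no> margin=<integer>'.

d = (-10, -23),  |d|² = 629;  R = 6+6 = 12,  c = 629−12² = 485
v_rel = (7, 1),  |v_rel|² = 50;  v_rel·d = (7)·(-10) + (1)·(-23) = -93
50·t² + 186·t + 485 = 0  ⇒  m = (-93)² − 50·485 = -15601
m = -15601 < 0,  v_rel·d = -93 < 0  ⇒  outside

inside=no margin=-15601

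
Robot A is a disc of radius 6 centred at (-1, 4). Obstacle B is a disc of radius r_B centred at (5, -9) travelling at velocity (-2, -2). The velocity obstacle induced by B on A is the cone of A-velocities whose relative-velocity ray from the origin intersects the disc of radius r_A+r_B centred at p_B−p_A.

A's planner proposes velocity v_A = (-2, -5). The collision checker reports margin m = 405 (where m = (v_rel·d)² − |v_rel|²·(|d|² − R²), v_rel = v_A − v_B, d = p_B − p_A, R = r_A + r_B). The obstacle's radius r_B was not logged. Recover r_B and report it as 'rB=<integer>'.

m = 405
d = (6, -13);  v_rel = (0, -3),  |v_rel|² = 9
v_rel×d = (0)·(-13) − (-3)·(6) = 18
since m = R²·9 − 18²:  R² = (324 + 405) / 9 = 81
R = √81 = 9  ⇒  r_B = 9 − 6 = 3

rB=3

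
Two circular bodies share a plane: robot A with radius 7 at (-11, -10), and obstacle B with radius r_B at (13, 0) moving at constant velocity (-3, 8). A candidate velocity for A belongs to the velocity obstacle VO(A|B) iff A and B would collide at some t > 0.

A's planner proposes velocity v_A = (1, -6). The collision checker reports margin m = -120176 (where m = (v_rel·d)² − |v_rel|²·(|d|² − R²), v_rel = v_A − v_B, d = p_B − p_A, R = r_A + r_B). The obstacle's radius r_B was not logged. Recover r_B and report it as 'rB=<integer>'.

m = -120176
d = (24, 10);  v_rel = (4, -14),  |v_rel|² = 212
v_rel×d = (4)·(10) − (-14)·(24) = 376
since m = R²·212 − 376²:  R² = (141376 + -120176) / 212 = 100
R = √100 = 10  ⇒  r_B = 10 − 7 = 3

rB=3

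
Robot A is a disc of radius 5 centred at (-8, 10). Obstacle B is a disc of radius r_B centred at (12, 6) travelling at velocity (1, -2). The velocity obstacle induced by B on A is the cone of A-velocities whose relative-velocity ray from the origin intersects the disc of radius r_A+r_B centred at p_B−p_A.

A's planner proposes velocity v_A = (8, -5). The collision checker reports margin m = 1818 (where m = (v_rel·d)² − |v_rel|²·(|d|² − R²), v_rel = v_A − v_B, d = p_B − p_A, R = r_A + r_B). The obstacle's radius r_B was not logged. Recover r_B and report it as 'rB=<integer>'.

m = 1818
d = (20, -4);  v_rel = (7, -3),  |v_rel|² = 58
v_rel×d = (7)·(-4) − (-3)·(20) = 32
since m = R²·58 − 32²:  R² = (1024 + 1818) / 58 = 49
R = √49 = 7  ⇒  r_B = 7 − 5 = 2

rB=2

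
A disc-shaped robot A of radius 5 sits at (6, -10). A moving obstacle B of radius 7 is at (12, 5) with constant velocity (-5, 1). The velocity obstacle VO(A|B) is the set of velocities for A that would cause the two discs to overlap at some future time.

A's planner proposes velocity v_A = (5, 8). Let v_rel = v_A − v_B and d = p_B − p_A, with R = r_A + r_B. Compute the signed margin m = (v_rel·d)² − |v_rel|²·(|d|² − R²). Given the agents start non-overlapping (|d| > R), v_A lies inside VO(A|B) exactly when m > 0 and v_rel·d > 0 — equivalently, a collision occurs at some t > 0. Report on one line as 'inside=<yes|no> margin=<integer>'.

d = (6, 15),  |d|² = 261;  R = 5+7 = 12,  c = 261−12² = 117
v_rel = (10, 7),  |v_rel|² = 149;  v_rel·d = (10)·(6) + (7)·(15) = 165
149·t² − 330·t + 117 = 0  ⇒  m = 165² − 149·117 = 9792
m = 9792 > 0,  v_rel·d = 165 > 0  ⇒  inside

inside=yes margin=9792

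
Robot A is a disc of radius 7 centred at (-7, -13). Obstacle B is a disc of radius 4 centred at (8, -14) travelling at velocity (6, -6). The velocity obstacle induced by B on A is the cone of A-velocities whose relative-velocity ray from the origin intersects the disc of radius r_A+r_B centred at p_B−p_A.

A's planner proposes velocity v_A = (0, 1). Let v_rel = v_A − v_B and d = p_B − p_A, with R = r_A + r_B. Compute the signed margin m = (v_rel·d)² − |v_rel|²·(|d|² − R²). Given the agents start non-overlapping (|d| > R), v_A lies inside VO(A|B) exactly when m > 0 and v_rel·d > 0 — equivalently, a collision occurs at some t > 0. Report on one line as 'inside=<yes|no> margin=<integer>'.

d = (15, -1),  |d|² = 226;  R = 7+4 = 11,  c = 226−11² = 105
v_rel = (-6, 7),  |v_rel|² = 85;  v_rel·d = (-6)·(15) + (7)·(-1) = -97
85·t² + 194·t + 105 = 0  ⇒  m = (-97)² − 85·105 = 484
m = 484 > 0,  v_rel·d = -97 < 0  ⇒  outside

inside=no margin=484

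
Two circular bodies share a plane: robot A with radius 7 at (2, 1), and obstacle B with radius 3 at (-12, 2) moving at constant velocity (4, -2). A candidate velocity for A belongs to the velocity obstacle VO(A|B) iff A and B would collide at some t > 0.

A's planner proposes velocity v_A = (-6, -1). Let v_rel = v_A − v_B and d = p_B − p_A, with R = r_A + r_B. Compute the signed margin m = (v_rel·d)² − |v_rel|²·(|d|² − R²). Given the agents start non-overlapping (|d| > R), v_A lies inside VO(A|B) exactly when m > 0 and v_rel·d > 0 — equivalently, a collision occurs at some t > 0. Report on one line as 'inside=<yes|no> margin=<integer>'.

d = (-14, 1),  |d|² = 197;  R = 7+3 = 10,  c = 197−10² = 97
v_rel = (-10, 1),  |v_rel|² = 101;  v_rel·d = (-10)·(-14) + (1)·(1) = 141
101·t² − 282·t + 97 = 0  ⇒  m = 141² − 101·97 = 10084
m = 10084 > 0,  v_rel·d = 141 > 0  ⇒  inside

inside=yes margin=10084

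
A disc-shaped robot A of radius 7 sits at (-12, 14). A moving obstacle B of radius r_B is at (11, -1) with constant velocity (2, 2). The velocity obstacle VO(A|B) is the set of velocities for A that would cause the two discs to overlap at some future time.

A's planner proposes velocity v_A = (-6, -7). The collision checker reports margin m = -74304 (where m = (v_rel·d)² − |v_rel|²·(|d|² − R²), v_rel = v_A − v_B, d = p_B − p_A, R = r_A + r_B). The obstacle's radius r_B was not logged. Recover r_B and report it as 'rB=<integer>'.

m = -74304
d = (23, -15);  v_rel = (-8, -9),  |v_rel|² = 145
v_rel×d = (-8)·(-15) − (-9)·(23) = 327
since m = R²·145 − 327²:  R² = (106929 + -74304) / 145 = 225
R = √225 = 15  ⇒  r_B = 15 − 7 = 8

rB=8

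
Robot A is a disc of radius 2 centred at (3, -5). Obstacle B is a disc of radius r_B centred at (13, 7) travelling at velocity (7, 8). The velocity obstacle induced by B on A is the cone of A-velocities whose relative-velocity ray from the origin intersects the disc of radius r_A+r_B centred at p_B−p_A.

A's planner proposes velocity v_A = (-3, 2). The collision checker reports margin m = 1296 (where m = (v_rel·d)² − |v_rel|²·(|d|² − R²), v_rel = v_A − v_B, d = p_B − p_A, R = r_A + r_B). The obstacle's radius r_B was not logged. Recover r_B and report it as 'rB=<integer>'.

m = 1296
d = (10, 12);  v_rel = (-10, -6),  |v_rel|² = 136
v_rel×d = (-10)·(12) − (-6)·(10) = -60
since m = R²·136 − (-60)²:  R² = (3600 + 1296) / 136 = 36
R = √36 = 6  ⇒  r_B = 6 − 2 = 4

rB=4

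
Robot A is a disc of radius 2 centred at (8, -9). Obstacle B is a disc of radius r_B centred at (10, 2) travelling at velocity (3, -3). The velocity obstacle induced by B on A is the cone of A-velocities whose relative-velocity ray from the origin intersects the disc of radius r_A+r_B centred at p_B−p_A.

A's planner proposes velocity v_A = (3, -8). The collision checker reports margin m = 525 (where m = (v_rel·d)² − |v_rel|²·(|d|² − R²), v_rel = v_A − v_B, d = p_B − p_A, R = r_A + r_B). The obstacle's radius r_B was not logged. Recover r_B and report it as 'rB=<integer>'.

m = 525
d = (2, 11);  v_rel = (0, -5),  |v_rel|² = 25
v_rel×d = (0)·(11) − (-5)·(2) = 10
since m = R²·25 − 10²:  R² = (100 + 525) / 25 = 25
R = √25 = 5  ⇒  r_B = 5 − 2 = 3

rB=3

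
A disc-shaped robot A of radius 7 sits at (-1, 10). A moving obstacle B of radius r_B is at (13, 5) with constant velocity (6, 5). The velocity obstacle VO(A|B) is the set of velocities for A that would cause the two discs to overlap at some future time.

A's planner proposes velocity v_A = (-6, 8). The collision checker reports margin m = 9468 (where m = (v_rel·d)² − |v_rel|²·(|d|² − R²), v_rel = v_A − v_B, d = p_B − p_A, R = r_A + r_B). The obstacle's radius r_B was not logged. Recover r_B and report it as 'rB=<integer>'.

m = 9468
d = (14, -5);  v_rel = (-12, 3),  |v_rel|² = 153
v_rel×d = (-12)·(-5) − (3)·(14) = 18
since m = R²·153 − 18²:  R² = (324 + 9468) / 153 = 64
R = √64 = 8  ⇒  r_B = 8 − 7 = 1

rB=1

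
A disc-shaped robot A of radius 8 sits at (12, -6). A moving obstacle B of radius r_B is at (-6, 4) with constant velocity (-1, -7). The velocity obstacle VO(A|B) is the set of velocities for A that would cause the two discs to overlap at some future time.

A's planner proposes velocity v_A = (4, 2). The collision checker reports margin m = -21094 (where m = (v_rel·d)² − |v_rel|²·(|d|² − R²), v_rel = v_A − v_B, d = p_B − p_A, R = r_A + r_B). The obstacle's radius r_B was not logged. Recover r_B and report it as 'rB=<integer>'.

m = -21094
d = (-18, 10);  v_rel = (5, 9),  |v_rel|² = 106
v_rel×d = (5)·(10) − (9)·(-18) = 212
since m = R²·106 − 212²:  R² = (44944 + -21094) / 106 = 225
R = √225 = 15  ⇒  r_B = 15 − 8 = 7

rB=7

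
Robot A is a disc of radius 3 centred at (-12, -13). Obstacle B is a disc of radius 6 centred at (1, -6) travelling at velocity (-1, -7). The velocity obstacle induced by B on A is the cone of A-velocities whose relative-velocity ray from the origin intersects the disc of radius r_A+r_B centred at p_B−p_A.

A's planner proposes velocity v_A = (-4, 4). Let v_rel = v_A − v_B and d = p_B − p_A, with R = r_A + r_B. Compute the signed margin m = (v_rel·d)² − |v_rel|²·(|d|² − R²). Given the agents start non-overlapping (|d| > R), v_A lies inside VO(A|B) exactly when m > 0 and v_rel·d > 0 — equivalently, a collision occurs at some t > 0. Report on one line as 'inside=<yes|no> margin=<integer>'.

d = (13, 7),  |d|² = 218;  R = 3+6 = 9,  c = 218−9² = 137
v_rel = (-3, 11),  |v_rel|² = 130;  v_rel·d = (-3)·(13) + (11)·(7) = 38
130·t² − 76·t + 137 = 0  ⇒  m = 38² − 130·137 = -16366
m = -16366 < 0,  v_rel·d = 38 > 0  ⇒  outside

inside=no margin=-16366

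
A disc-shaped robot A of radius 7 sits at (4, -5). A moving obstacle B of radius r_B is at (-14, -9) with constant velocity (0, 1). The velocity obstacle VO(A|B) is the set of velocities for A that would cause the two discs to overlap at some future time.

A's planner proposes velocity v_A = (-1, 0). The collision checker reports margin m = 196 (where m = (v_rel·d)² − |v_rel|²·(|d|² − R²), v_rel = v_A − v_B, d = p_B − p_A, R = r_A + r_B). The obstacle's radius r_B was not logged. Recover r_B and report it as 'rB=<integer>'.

m = 196
d = (-18, -4);  v_rel = (-1, -1),  |v_rel|² = 2
v_rel×d = (-1)·(-4) − (-1)·(-18) = -14
since m = R²·2 − (-14)²:  R² = (196 + 196) / 2 = 196
R = √196 = 14  ⇒  r_B = 14 − 7 = 7

rB=7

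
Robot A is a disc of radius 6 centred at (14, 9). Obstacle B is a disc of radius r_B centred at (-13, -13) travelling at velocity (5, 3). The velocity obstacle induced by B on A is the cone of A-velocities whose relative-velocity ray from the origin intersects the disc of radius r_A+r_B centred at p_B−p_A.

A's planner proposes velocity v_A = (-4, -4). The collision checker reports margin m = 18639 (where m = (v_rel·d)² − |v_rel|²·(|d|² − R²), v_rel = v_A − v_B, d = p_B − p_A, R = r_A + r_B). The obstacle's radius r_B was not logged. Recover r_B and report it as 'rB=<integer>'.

m = 18639
d = (-27, -22);  v_rel = (-9, -7),  |v_rel|² = 130
v_rel×d = (-9)·(-22) − (-7)·(-27) = 9
since m = R²·130 − 9²:  R² = (81 + 18639) / 130 = 144
R = √144 = 12  ⇒  r_B = 12 − 6 = 6

rB=6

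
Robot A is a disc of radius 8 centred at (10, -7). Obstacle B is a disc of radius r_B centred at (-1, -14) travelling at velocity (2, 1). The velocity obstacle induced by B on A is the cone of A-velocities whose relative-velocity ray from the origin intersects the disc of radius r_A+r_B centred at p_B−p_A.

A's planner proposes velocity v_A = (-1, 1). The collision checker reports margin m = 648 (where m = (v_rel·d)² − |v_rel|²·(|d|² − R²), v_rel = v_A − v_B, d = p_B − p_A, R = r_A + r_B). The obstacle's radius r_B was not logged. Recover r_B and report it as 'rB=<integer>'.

m = 648
d = (-11, -7);  v_rel = (-3, 0),  |v_rel|² = 9
v_rel×d = (-3)·(-7) − (0)·(-11) = 21
since m = R²·9 − 21²:  R² = (441 + 648) / 9 = 121
R = √121 = 11  ⇒  r_B = 11 − 8 = 3

rB=3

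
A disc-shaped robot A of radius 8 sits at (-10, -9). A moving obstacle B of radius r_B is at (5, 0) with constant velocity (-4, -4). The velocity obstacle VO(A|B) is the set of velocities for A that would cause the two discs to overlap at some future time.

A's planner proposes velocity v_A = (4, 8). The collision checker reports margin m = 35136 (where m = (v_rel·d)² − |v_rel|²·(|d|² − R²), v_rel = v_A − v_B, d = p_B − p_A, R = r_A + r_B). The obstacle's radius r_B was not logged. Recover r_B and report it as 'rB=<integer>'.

m = 35136
d = (15, 9);  v_rel = (8, 12),  |v_rel|² = 208
v_rel×d = (8)·(9) − (12)·(15) = -108
since m = R²·208 − (-108)²:  R² = (11664 + 35136) / 208 = 225
R = √225 = 15  ⇒  r_B = 15 − 8 = 7

rB=7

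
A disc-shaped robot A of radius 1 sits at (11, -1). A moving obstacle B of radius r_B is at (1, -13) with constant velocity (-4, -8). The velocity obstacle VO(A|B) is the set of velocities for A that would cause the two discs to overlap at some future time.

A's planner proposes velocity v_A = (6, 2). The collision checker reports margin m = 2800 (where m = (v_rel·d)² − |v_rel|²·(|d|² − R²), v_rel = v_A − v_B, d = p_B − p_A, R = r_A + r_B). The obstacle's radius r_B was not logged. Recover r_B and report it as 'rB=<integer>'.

m = 2800
d = (-10, -12);  v_rel = (10, 10),  |v_rel|² = 200
v_rel×d = (10)·(-12) − (10)·(-10) = -20
since m = R²·200 − (-20)²:  R² = (400 + 2800) / 200 = 16
R = √16 = 4  ⇒  r_B = 4 − 1 = 3

rB=3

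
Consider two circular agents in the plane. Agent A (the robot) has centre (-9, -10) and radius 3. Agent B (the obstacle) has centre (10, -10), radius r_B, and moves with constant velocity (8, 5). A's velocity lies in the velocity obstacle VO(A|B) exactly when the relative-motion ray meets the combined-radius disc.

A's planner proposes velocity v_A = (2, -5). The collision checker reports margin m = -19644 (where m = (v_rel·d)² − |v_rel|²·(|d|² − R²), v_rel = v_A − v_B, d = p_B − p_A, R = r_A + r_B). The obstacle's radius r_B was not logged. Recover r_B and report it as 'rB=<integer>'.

m = -19644
d = (19, 0);  v_rel = (-6, -10),  |v_rel|² = 136
v_rel×d = (-6)·(0) − (-10)·(19) = 190
since m = R²·136 − 190²:  R² = (36100 + -19644) / 136 = 121
R = √121 = 11  ⇒  r_B = 11 − 3 = 8

rB=8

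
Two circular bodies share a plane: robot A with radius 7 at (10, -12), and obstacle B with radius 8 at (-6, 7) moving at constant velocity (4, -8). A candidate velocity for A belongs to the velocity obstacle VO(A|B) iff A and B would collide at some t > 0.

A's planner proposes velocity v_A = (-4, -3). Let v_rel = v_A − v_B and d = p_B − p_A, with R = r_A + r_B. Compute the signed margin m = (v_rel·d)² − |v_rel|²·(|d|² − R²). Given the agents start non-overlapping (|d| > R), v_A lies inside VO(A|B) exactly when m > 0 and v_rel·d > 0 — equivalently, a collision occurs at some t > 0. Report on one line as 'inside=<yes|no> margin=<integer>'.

d = (-16, 19),  |d|² = 617;  R = 7+8 = 15,  c = 617−15² = 392
v_rel = (-8, 5),  |v_rel|² = 89;  v_rel·d = (-8)·(-16) + (5)·(19) = 223
89·t² − 446·t + 392 = 0  ⇒  m = 223² − 89·392 = 14841
m = 14841 > 0,  v_rel·d = 223 > 0  ⇒  inside

inside=yes margin=14841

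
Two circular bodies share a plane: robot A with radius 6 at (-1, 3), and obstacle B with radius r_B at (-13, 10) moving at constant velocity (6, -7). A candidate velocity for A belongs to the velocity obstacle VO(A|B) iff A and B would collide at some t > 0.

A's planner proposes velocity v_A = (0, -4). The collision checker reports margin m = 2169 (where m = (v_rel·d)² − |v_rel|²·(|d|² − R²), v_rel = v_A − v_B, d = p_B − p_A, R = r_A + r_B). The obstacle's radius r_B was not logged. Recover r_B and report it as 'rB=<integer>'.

m = 2169
d = (-12, 7);  v_rel = (-6, 3),  |v_rel|² = 45
v_rel×d = (-6)·(7) − (3)·(-12) = -6
since m = R²·45 − (-6)²:  R² = (36 + 2169) / 45 = 49
R = √49 = 7  ⇒  r_B = 7 − 6 = 1

rB=1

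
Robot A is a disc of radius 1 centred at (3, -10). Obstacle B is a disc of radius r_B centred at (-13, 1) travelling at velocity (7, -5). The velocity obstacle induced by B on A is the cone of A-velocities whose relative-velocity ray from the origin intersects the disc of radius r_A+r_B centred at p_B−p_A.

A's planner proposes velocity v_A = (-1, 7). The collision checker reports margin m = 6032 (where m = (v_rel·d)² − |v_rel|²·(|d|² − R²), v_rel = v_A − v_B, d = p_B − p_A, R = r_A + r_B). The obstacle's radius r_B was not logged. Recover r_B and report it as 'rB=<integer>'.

m = 6032
d = (-16, 11);  v_rel = (-8, 12),  |v_rel|² = 208
v_rel×d = (-8)·(11) − (12)·(-16) = 104
since m = R²·208 − 104²:  R² = (10816 + 6032) / 208 = 81
R = √81 = 9  ⇒  r_B = 9 − 1 = 8

rB=8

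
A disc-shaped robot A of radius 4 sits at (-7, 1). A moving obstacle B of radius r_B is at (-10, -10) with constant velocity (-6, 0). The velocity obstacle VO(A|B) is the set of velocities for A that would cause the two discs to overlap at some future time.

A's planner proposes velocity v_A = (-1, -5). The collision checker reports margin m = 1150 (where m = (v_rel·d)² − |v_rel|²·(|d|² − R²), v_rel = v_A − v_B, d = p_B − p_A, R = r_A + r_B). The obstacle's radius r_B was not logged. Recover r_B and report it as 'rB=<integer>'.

m = 1150
d = (-3, -11);  v_rel = (5, -5),  |v_rel|² = 50
v_rel×d = (5)·(-11) − (-5)·(-3) = -70
since m = R²·50 − (-70)²:  R² = (4900 + 1150) / 50 = 121
R = √121 = 11  ⇒  r_B = 11 − 4 = 7

rB=7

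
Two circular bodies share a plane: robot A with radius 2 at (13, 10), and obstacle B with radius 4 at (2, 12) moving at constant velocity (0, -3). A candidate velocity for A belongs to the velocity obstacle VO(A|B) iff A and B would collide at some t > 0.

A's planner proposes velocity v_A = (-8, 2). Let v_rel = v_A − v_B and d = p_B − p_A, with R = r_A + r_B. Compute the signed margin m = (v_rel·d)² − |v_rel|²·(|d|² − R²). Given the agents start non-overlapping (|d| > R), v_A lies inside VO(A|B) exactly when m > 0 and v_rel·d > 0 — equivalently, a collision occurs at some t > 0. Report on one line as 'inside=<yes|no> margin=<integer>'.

d = (-11, 2),  |d|² = 125;  R = 2+4 = 6,  c = 125−6² = 89
v_rel = (-8, 5),  |v_rel|² = 89;  v_rel·d = (-8)·(-11) + (5)·(2) = 98
89·t² − 196·t + 89 = 0  ⇒  m = 98² − 89·89 = 1683
m = 1683 > 0,  v_rel·d = 98 > 0  ⇒  inside

inside=yes margin=1683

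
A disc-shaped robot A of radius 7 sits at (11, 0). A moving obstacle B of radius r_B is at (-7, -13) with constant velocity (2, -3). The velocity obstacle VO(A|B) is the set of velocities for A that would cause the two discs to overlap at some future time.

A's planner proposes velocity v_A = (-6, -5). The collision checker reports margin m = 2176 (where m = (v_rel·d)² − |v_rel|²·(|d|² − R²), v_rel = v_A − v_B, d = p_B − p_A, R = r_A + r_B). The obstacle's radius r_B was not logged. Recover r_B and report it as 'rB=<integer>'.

m = 2176
d = (-18, -13);  v_rel = (-8, -2),  |v_rel|² = 68
v_rel×d = (-8)·(-13) − (-2)·(-18) = 68
since m = R²·68 − 68²:  R² = (4624 + 2176) / 68 = 100
R = √100 = 10  ⇒  r_B = 10 − 7 = 3

rB=3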